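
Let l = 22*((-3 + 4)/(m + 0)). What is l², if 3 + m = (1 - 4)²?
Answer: 121/9 ≈ 13.444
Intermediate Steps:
m = 6 (m = -3 + (1 - 4)² = -3 + (-3)² = -3 + 9 = 6)
l = 11/3 (l = 22*((-3 + 4)/(6 + 0)) = 22*(1/6) = 22*(1*(⅙)) = 22*(⅙) = 11/3 ≈ 3.6667)
l² = (11/3)² = 121/9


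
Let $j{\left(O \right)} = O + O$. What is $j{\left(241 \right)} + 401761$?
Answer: $402243$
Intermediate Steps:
$j{\left(O \right)} = 2 O$
$j{\left(241 \right)} + 401761 = 2 \cdot 241 + 401761 = 482 + 401761 = 402243$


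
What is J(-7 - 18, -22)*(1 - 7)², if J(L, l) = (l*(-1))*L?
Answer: -19800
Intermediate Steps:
J(L, l) = -L*l (J(L, l) = (-l)*L = -L*l)
J(-7 - 18, -22)*(1 - 7)² = (-1*(-7 - 18)*(-22))*(1 - 7)² = -1*(-25)*(-22)*(-6)² = -550*36 = -19800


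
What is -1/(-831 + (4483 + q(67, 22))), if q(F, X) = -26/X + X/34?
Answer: -187/682824 ≈ -0.00027386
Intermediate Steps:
q(F, X) = -26/X + X/34 (q(F, X) = -26/X + X*(1/34) = -26/X + X/34)
-1/(-831 + (4483 + q(67, 22))) = -1/(-831 + (4483 + (-26/22 + (1/34)*22))) = -1/(-831 + (4483 + (-26*1/22 + 11/17))) = -1/(-831 + (4483 + (-13/11 + 11/17))) = -1/(-831 + (4483 - 100/187)) = -1/(-831 + 838221/187) = -1/682824/187 = -1*187/682824 = -187/682824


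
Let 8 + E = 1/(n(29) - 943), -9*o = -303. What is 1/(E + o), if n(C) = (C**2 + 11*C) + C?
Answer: 82/2105 ≈ 0.038955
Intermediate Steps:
o = 101/3 (o = -1/9*(-303) = 101/3 ≈ 33.667)
n(C) = C**2 + 12*C
E = -1967/246 (E = -8 + 1/(29*(12 + 29) - 943) = -8 + 1/(29*41 - 943) = -8 + 1/(1189 - 943) = -8 + 1/246 = -1967/246 ≈ -7.9959)
1/(E + o) = 1/(-1967/246 + 101/3) = 1/(2105/82) = 82/2105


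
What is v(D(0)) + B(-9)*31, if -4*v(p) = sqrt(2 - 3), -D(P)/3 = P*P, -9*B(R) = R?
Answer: 31 - I/4 ≈ 31.0 - 0.25*I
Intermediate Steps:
B(R) = -R/9
D(P) = -3*P**2 (D(P) = -3*P*P = -3*P**2)
v(p) = -I/4 (v(p) = -sqrt(2 - 3)/4 = -I/4)
v(D(0)) + B(-9)*31 = -I/4 - 1/9*(-9)*31 = -I/4 + 1*31 = -I/4 + 31 = 31 - I/4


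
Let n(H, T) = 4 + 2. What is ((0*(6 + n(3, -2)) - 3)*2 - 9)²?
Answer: 225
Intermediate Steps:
n(H, T) = 6
((0*(6 + n(3, -2)) - 3)*2 - 9)² = ((0*(6 + 6) - 3)*2 - 9)² = ((0*12 - 3)*2 - 9)² = ((0 - 3)*2 - 9)² = (-3*2 - 9)² = (-6 - 9)² = (-15)² = 225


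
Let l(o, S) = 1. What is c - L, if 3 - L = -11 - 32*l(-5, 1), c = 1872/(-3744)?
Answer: -93/2 ≈ -46.500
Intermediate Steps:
c = -½ (c = 1872*(-1/3744) = -½ ≈ -0.50000)
L = 46 (L = 3 - (-11 - 32*1) = 3 - (-11 - 32) = 3 - 1*(-43) = 3 + 43 = 46)
c - L = -½ - 1*46 = -½ - 46 = -93/2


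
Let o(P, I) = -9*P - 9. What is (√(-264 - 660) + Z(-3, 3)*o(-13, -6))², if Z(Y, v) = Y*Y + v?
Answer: 1678692 + 5184*I*√231 ≈ 1.6787e+6 + 78790.0*I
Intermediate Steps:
Z(Y, v) = v + Y² (Z(Y, v) = Y² + v = v + Y²)
o(P, I) = -9 - 9*P
(√(-264 - 660) + Z(-3, 3)*o(-13, -6))² = (√(-264 - 660) + (3 + (-3)²)*(-9 - 9*(-13)))² = (√(-924) + (3 + 9)*(-9 + 117))² = (2*I*√231 + 12*108)² = (2*I*√231 + 1296)² = (1296 + 2*I*√231)²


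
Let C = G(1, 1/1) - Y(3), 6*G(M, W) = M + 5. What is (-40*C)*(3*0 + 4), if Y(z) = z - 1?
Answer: 160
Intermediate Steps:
Y(z) = -1 + z
G(M, W) = ⅚ + M/6 (G(M, W) = (M + 5)/6 = (5 + M)/6 = ⅚ + M/6)
C = -1 (C = (⅚ + (⅙)*1) - (-1 + 3) = (⅚ + ⅙) - 1*2 = 1 - 2 = -1)
(-40*C)*(3*0 + 4) = (-40*(-1))*(3*0 + 4) = 40*(0 + 4) = 40*4 = 160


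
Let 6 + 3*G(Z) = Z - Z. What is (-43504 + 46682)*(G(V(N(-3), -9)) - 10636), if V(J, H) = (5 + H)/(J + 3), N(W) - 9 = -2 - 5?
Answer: -33807564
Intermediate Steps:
N(W) = 2 (N(W) = 9 + (-2 - 5) = 9 - 7 = 2)
V(J, H) = (5 + H)/(3 + J)
G(Z) = -2 (G(Z) = -2 + (Z - Z)/3 = -2 + (⅓)*0 = -2 + 0 = -2)
(-43504 + 46682)*(G(V(N(-3), -9)) - 10636) = (-43504 + 46682)*(-2 - 10636) = 3178*(-10638) = -33807564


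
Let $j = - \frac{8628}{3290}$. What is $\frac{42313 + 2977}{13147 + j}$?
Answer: $\frac{74502050}{21622501} \approx 3.4456$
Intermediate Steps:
$j = - \frac{4314}{1645}$ ($j = \left(-8628\right) \frac{1}{3290} = - \frac{4314}{1645} \approx -2.6225$)
$\frac{42313 + 2977}{13147 + j} = \frac{42313 + 2977}{13147 - \frac{4314}{1645}} = \frac{45290}{\frac{21622501}{1645}} = 45290 \cdot \frac{1645}{21622501} = \frac{74502050}{21622501}$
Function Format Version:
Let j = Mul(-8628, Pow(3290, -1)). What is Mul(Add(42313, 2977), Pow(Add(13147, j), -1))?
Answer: Rational(74502050, 21622501) ≈ 3.4456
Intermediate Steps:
j = Rational(-4314, 1645) (j = Mul(-8628, Rational(1, 3290)) = Rational(-4314, 1645) ≈ -2.6225)
Mul(Add(42313, 2977), Pow(Add(13147, j), -1)) = Mul(Add(42313, 2977), Pow(Add(13147, Rational(-4314, 1645)), -1)) = Mul(45290, Pow(Rational(21622501, 1645), -1)) = Mul(45290, Rational(1645, 21622501)) = Rational(74502050, 21622501)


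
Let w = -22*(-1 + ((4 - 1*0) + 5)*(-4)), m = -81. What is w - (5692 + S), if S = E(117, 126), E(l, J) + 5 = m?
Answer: -4792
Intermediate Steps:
E(l, J) = -86 (E(l, J) = -5 - 81 = -86)
S = -86
w = 814 (w = -22*(-1 + ((4 + 0) + 5)*(-4)) = -22*(-1 + (4 + 5)*(-4)) = -22*(-1 + 9*(-4)) = -22*(-1 - 36) = -22*(-37) = 814)
w - (5692 + S) = 814 - (5692 - 86) = 814 - 1*5606 = 814 - 5606 = -4792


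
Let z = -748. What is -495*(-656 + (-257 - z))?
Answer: 81675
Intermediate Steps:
-495*(-656 + (-257 - z)) = -495*(-656 + (-257 - 1*(-748))) = -495*(-656 + (-257 + 748)) = -495*(-656 + 491) = -495*(-165) = 81675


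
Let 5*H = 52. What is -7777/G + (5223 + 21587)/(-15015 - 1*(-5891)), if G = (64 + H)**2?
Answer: -1371002185/315653904 ≈ -4.3434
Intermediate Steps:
H = 52/5 (H = (1/5)*52 = 52/5 ≈ 10.400)
G = 138384/25 (G = (64 + 52/5)**2 = (372/5)**2 = 138384/25 ≈ 5535.4)
-7777/G + (5223 + 21587)/(-15015 - 1*(-5891)) = -7777/138384/25 + (5223 + 21587)/(-15015 - 1*(-5891)) = -7777*25/138384 + 26810/(-15015 + 5891) = -194425/138384 + 26810/(-9124) = -194425/138384 + 26810*(-1/9124) = -194425/138384 - 13405/4562 = -1371002185/315653904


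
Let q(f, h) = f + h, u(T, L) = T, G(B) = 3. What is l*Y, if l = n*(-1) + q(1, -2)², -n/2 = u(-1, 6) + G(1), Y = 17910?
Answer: 89550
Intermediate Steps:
n = -4 (n = -2*(-1 + 3) = -2*2 = -4)
l = 5 (l = -4*(-1) + (1 - 2)² = 4 + (-1)² = 4 + 1 = 5)
l*Y = 5*17910 = 89550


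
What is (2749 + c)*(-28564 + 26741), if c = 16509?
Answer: -35107334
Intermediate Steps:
(2749 + c)*(-28564 + 26741) = (2749 + 16509)*(-28564 + 26741) = 19258*(-1823) = -35107334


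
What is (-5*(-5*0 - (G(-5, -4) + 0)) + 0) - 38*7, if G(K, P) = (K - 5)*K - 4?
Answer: -36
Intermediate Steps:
G(K, P) = -4 + K*(-5 + K) (G(K, P) = (-5 + K)*K - 4 = K*(-5 + K) - 4 = -4 + K*(-5 + K))
(-5*(-5*0 - (G(-5, -4) + 0)) + 0) - 38*7 = (-5*(-5*0 - ((-4 + (-5)**2 - 5*(-5)) + 0)) + 0) - 38*7 = (-5*(0 - ((-4 + 25 + 25) + 0)) + 0) - 266 = (-5*(0 - (46 + 0)) + 0) - 266 = (-5*(0 - 1*46) + 0) - 266 = (-5*(0 - 46) + 0) - 266 = (-5*(-46) + 0) - 266 = (230 + 0) - 266 = 230 - 266 = -36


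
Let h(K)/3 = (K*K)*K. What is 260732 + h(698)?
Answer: 1020465908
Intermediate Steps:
h(K) = 3*K³ (h(K) = 3*((K*K)*K) = 3*(K²*K) = 3*K³)
260732 + h(698) = 260732 + 3*698³ = 260732 + 3*340068392 = 260732 + 1020205176 = 1020465908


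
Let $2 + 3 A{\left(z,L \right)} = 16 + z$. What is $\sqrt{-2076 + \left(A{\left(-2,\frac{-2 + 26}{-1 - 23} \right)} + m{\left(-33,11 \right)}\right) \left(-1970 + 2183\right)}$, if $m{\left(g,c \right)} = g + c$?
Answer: $i \sqrt{5910} \approx 76.876 i$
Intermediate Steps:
$m{\left(g,c \right)} = c + g$
$A{\left(z,L \right)} = \frac{14}{3} + \frac{z}{3}$ ($A{\left(z,L \right)} = - \frac{2}{3} + \frac{16 + z}{3} = - \frac{2}{3} + \left(\frac{16}{3} + \frac{z}{3}\right) = \frac{14}{3} + \frac{z}{3}$)
$\sqrt{-2076 + \left(A{\left(-2,\frac{-2 + 26}{-1 - 23} \right)} + m{\left(-33,11 \right)}\right) \left(-1970 + 2183\right)} = \sqrt{-2076 + \left(\left(\frac{14}{3} + \frac{1}{3} \left(-2\right)\right) + \left(11 - 33\right)\right) \left(-1970 + 2183\right)} = \sqrt{-2076 + \left(\left(\frac{14}{3} - \frac{2}{3}\right) - 22\right) 213} = \sqrt{-2076 + \left(4 - 22\right) 213} = \sqrt{-2076 - 3834} = \sqrt{-5910} = i \sqrt{5910}$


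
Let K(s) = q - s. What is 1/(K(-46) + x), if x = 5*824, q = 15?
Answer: 1/4181 ≈ 0.00023918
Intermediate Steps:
K(s) = 15 - s
x = 4120
1/(K(-46) + x) = 1/((15 - 1*(-46)) + 4120) = 1/((15 + 46) + 4120) = 1/(61 + 4120) = 1/4181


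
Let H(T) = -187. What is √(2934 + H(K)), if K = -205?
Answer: √2747 ≈ 52.412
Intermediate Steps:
√(2934 + H(K)) = √(2934 - 187) = √2747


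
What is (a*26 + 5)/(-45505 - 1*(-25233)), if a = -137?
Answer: 3557/20272 ≈ 0.17546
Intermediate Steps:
(a*26 + 5)/(-45505 - 1*(-25233)) = (-137*26 + 5)/(-45505 - 1*(-25233)) = (-3562 + 5)/(-45505 + 25233) = -3557/(-20272) = -3557*(-1/20272) = 3557/20272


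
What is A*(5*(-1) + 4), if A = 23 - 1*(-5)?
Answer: -28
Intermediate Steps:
A = 28 (A = 23 + 5 = 28)
A*(5*(-1) + 4) = 28*(5*(-1) + 4) = 28*(-5 + 4) = 28*(-1) = -28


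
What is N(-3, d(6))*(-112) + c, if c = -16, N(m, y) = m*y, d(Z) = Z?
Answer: 2000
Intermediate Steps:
N(-3, d(6))*(-112) + c = -3*6*(-112) - 16 = -18*(-112) - 16 = 2016 - 16 = 2000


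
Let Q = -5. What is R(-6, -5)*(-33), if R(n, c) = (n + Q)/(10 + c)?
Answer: 363/5 ≈ 72.600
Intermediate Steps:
R(n, c) = (-5 + n)/(10 + c) (R(n, c) = (n - 5)/(10 + c) = (-5 + n)/(10 + c))
R(-6, -5)*(-33) = ((-5 - 6)/(10 - 5))*(-33) = (-11/5)*(-33) = ((1/5)*(-11))*(-33) = -11/5*(-33) = 363/5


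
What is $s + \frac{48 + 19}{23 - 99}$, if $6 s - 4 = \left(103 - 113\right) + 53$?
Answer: $\frac{1585}{228} \approx 6.9518$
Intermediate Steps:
$s = \frac{47}{6}$ ($s = \frac{2}{3} + \frac{\left(103 - 113\right) + 53}{6} = \frac{2}{3} + \frac{-10 + 53}{6} = \frac{2}{3} + \frac{1}{6} \cdot 43 = \frac{2}{3} + \frac{43}{6} = \frac{47}{6} \approx 7.8333$)
$s + \frac{48 + 19}{23 - 99} = \frac{47}{6} + \frac{48 + 19}{23 - 99} = \frac{47}{6} + \frac{67}{-76} = \frac{47}{6} + 67 \left(- \frac{1}{76}\right) = \frac{47}{6} - \frac{67}{76} = \frac{1585}{228}$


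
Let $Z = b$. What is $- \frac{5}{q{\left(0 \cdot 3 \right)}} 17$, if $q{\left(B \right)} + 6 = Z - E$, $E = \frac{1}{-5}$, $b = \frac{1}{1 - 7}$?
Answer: $\frac{2550}{179} \approx 14.246$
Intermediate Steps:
$b = - \frac{1}{6}$ ($b = \frac{1}{-6} = - \frac{1}{6} \approx -0.16667$)
$E = - \frac{1}{5} \approx -0.2$
$Z = - \frac{1}{6} \approx -0.16667$
$q{\left(B \right)} = - \frac{179}{30}$ ($q{\left(B \right)} = -6 - - \frac{1}{30} = -6 + \left(- \frac{1}{6} + \frac{1}{5}\right) = -6 + \frac{1}{30} = - \frac{179}{30}$)
$- \frac{5}{q{\left(0 \cdot 3 \right)}} 17 = - \frac{5}{- \frac{179}{30}} \cdot 17 = \left(-5\right) \left(- \frac{30}{179}\right) 17 = \frac{150}{179} \cdot 17 = \frac{2550}{179}$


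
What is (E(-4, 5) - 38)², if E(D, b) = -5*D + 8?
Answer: 100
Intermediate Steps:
E(D, b) = 8 - 5*D
(E(-4, 5) - 38)² = ((8 - 5*(-4)) - 38)² = ((8 + 20) - 38)² = (28 - 38)² = (-10)² = 100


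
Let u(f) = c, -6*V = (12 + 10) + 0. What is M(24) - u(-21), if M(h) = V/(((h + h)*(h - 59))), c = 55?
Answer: -277189/5040 ≈ -54.998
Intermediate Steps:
V = -11/3 (V = -((12 + 10) + 0)/6 = -(22 + 0)/6 = -⅙*22 = -11/3 ≈ -3.6667)
u(f) = 55
M(h) = -11/(6*h*(-59 + h)) (M(h) = -11*1/((h - 59)*(h + h))/3 = -11*1/(2*h*(-59 + h))/3 = -11/(6*h*(-59 + h)))
M(24) - u(-21) = -11/6/(24*(-59 + 24)) - 1*55 = -11/6*1/24/(-35) - 55 = -11/6*1/24*(-1/35) - 55 = 11/5040 - 55 = -277189/5040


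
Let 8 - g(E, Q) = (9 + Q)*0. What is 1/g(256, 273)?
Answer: ⅛ ≈ 0.12500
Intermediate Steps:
g(E, Q) = 8 (g(E, Q) = 8 - (9 + Q)*0 = 8 - 1*0 = 8 + 0 = 8)
1/g(256, 273) = 1/8 = ⅛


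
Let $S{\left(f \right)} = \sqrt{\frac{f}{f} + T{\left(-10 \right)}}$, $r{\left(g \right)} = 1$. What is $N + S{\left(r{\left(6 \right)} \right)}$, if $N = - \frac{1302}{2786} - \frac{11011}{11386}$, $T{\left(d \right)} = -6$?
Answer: $- \frac{3250087}{2265814} + i \sqrt{5} \approx -1.4344 + 2.2361 i$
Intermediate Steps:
$S{\left(f \right)} = i \sqrt{5}$ ($S{\left(f \right)} = \sqrt{\frac{f}{f} - 6} = \sqrt{1 - 6} = \sqrt{-5} = i \sqrt{5}$)
$N = - \frac{3250087}{2265814}$ ($N = \left(-1302\right) \frac{1}{2786} - \frac{11011}{11386} = - \frac{93}{199} - \frac{11011}{11386} = - \frac{3250087}{2265814} \approx -1.4344$)
$N + S{\left(r{\left(6 \right)} \right)} = - \frac{3250087}{2265814} + i \sqrt{5}$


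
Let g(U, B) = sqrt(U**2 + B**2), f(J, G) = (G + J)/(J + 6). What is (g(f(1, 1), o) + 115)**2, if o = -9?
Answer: (805 + sqrt(3973))**2/49 ≈ 15377.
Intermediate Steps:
f(J, G) = (G + J)/(6 + J)
g(U, B) = sqrt(B**2 + U**2)
(g(f(1, 1), o) + 115)**2 = (sqrt((-9)**2 + ((1 + 1)/(6 + 1))**2) + 115)**2 = (sqrt(81 + (2/7)**2) + 115)**2 = (sqrt(81 + 4/49) + 115)**2 = (sqrt(3973/49) + 115)**2 = (sqrt(3973)/7 + 115)**2 = (115 + sqrt(3973)/7)**2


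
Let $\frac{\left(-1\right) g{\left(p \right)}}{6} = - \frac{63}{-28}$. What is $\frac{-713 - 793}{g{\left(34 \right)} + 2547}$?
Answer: $- \frac{1004}{1689} \approx -0.59443$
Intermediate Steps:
$g{\left(p \right)} = - \frac{27}{2}$ ($g{\left(p \right)} = - 6 \left(- \frac{63}{-28}\right) = - 6 \left(\left(-63\right) \left(- \frac{1}{28}\right)\right) = \left(-6\right) \frac{9}{4} = - \frac{27}{2}$)
$\frac{-713 - 793}{g{\left(34 \right)} + 2547} = \frac{-713 - 793}{- \frac{27}{2} + 2547} = - \frac{1506}{\frac{5067}{2}} = \left(-1506\right) \frac{2}{5067} = - \frac{1004}{1689}$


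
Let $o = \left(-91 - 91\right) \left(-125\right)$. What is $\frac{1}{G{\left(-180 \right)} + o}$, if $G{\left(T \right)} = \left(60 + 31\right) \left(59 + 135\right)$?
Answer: $\frac{1}{40404} \approx 2.475 \cdot 10^{-5}$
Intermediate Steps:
$G{\left(T \right)} = 17654$ ($G{\left(T \right)} = 91 \cdot 194 = 17654$)
$o = 22750$ ($o = \left(-182\right) \left(-125\right) = 22750$)
$\frac{1}{G{\left(-180 \right)} + o} = \frac{1}{17654 + 22750} = \frac{1}{40404}$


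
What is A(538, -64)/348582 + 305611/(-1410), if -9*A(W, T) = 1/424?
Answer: -67753393931107/312594394320 ≈ -216.75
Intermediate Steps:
A(W, T) = -1/3816 (A(W, T) = -⅑/424 = -⅑*1/424 = -1/3816)
A(538, -64)/348582 + 305611/(-1410) = -1/3816/348582 + 305611/(-1410) = -1/3816*1/348582 + 305611*(-1/1410) = -1/1330188912 - 305611/1410 = -67753393931107/312594394320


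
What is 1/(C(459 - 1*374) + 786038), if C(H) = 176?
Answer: 1/786214 ≈ 1.2719e-6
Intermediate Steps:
1/(C(459 - 1*374) + 786038) = 1/(176 + 786038) = 1/786214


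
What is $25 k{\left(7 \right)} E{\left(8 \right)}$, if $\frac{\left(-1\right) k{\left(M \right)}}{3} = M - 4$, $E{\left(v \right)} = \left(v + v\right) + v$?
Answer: $-5400$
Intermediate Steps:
$E{\left(v \right)} = 3 v$ ($E{\left(v \right)} = 2 v + v = 3 v$)
$k{\left(M \right)} = 12 - 3 M$ ($k{\left(M \right)} = - 3 \left(M - 4\right) = - 3 \left(-4 + M\right) = 12 - 3 M$)
$25 k{\left(7 \right)} E{\left(8 \right)} = 25 \left(12 - 21\right) 3 \cdot 8 = 25 \left(12 - 21\right) 24 = 25 \left(-9\right) 24 = \left(-225\right) 24 = -5400$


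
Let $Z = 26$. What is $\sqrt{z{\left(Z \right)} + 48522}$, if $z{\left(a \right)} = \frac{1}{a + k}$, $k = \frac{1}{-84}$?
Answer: $\frac{3 \sqrt{25692360070}}{2183} \approx 220.28$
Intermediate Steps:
$k = - \frac{1}{84} \approx -0.011905$
$z{\left(a \right)} = \frac{1}{- \frac{1}{84} + a}$ ($z{\left(a \right)} = \frac{1}{a - \frac{1}{84}} = \frac{1}{- \frac{1}{84} + a}$)
$\sqrt{z{\left(Z \right)} + 48522} = \sqrt{\frac{84}{-1 + 84 \cdot 26} + 48522} = \sqrt{\frac{84}{-1 + 2184} + 48522} = \sqrt{\frac{84}{2183} + 48522} = \sqrt{\frac{105923610}{2183}} = \frac{3 \sqrt{25692360070}}{2183}$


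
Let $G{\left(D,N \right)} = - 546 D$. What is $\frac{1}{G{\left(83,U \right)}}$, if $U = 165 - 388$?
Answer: $- \frac{1}{45318} \approx -2.2066 \cdot 10^{-5}$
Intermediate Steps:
$U = -223$
$\frac{1}{G{\left(83,U \right)}} = \frac{1}{\left(-546\right) 83} = \frac{1}{-45318} = - \frac{1}{45318}$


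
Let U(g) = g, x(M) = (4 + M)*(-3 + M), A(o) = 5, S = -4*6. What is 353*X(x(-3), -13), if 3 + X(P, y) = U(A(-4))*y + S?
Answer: -32476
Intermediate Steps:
S = -24
x(M) = (-3 + M)*(4 + M)
X(P, y) = -27 + 5*y (X(P, y) = -3 + (5*y - 24) = -3 + (-24 + 5*y) = -27 + 5*y)
353*X(x(-3), -13) = 353*(-27 + 5*(-13)) = 353*(-27 - 65) = 353*(-92) = -32476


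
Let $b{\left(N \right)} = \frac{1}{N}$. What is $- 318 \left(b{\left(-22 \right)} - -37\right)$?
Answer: $- \frac{129267}{11} \approx -11752.0$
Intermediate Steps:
$- 318 \left(b{\left(-22 \right)} - -37\right) = - 318 \left(\frac{1}{-22} - -37\right) = - 318 \left(- \frac{1}{22} + \left(-144 + 181\right)\right) = - 318 \left(- \frac{1}{22} + 37\right) = \left(-318\right) \frac{813}{22} = - \frac{129267}{11}$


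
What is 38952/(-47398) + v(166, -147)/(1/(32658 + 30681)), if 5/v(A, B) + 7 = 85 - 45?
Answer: 2501570699/260689 ≈ 9596.0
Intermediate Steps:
v(A, B) = 5/33 (v(A, B) = 5/(-7 + (85 - 45)) = 5/(-7 + 40) = 5/33)
38952/(-47398) + v(166, -147)/(1/(32658 + 30681)) = 38952/(-47398) + 5/(33*(1/(32658 + 30681))) = 38952*(-1/47398) + 5/(33*(1/63339)) = -19476/23699 + 5/(33*(1/63339)) = -19476/23699 + (5/33)*63339 = -19476/23699 + 105565/11 = 2501570699/260689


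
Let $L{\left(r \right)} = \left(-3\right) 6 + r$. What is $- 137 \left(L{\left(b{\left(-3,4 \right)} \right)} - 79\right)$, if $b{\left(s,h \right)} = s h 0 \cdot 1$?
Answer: $13289$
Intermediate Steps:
$b{\left(s,h \right)} = 0$ ($b{\left(s,h \right)} = h s 0 \cdot 1 = 0 \cdot 1 = 0$)
$L{\left(r \right)} = -18 + r$
$- 137 \left(L{\left(b{\left(-3,4 \right)} \right)} - 79\right) = - 137 \left(\left(-18 + 0\right) - 79\right) = - 137 \left(-18 - 79\right) = \left(-137\right) \left(-97\right) = 13289$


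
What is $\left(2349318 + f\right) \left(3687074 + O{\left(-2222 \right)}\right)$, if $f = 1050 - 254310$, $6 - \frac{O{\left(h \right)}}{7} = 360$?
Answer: $7723126922568$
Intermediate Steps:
$O{\left(h \right)} = -2478$ ($O{\left(h \right)} = 42 - 2520 = -2478$)
$f = -253260$ ($f = 1050 - 254310 = -253260$)
$\left(2349318 + f\right) \left(3687074 + O{\left(-2222 \right)}\right) = \left(2349318 - 253260\right) \left(3687074 - 2478\right) = 2096058 \cdot 3684596 = 7723126922568$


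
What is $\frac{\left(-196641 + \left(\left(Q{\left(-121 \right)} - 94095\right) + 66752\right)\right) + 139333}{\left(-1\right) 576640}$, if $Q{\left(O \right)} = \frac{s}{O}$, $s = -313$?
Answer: $\frac{5121229}{34886720} \approx 0.1468$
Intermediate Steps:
$Q{\left(O \right)} = - \frac{313}{O}$
$\frac{\left(-196641 + \left(\left(Q{\left(-121 \right)} - 94095\right) + 66752\right)\right) + 139333}{\left(-1\right) 576640} = \frac{\left(-196641 + \left(\left(- \frac{313}{-121} - 94095\right) + 66752\right)\right) + 139333}{\left(-1\right) 576640} = \frac{\left(-196641 + \left(\left(\left(-313\right) \left(- \frac{1}{121}\right) - 94095\right) + 66752\right)\right) + 139333}{-576640} = \left(\left(-196641 + \left(\left(\frac{313}{121} - 94095\right) + 66752\right)\right) + 139333\right) \left(- \frac{1}{576640}\right) = \left(\left(-196641 + \left(- \frac{11385182}{121} + 66752\right)\right) + 139333\right) \left(- \frac{1}{576640}\right) = \left(\left(-196641 - \frac{3308190}{121}\right) + 139333\right) \left(- \frac{1}{576640}\right) = \left(- \frac{27101751}{121} + 139333\right) \left(- \frac{1}{576640}\right) = \left(- \frac{10242458}{121}\right) \left(- \frac{1}{576640}\right) = \frac{5121229}{34886720}$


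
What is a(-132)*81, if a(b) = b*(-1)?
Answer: 10692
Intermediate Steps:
a(b) = -b
a(-132)*81 = -1*(-132)*81 = 132*81 = 10692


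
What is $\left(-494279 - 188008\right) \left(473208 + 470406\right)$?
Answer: $-643815565218$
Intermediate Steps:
$\left(-494279 - 188008\right) \left(473208 + 470406\right) = \left(-682287\right) 943614 = -643815565218$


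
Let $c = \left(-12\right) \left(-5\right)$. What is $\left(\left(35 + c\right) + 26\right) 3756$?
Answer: $454476$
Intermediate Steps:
$c = 60$
$\left(\left(35 + c\right) + 26\right) 3756 = \left(\left(35 + 60\right) + 26\right) 3756 = \left(95 + 26\right) 3756 = 121 \cdot 3756 = 454476$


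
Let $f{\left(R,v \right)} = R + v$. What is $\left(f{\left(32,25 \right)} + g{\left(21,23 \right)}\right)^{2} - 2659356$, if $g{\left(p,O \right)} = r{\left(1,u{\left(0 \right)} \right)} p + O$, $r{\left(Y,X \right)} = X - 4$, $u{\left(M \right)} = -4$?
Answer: $-2651612$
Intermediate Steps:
$r{\left(Y,X \right)} = -4 + X$
$g{\left(p,O \right)} = O - 8 p$ ($g{\left(p,O \right)} = \left(-4 - 4\right) p + O = - 8 p + O = O - 8 p$)
$\left(f{\left(32,25 \right)} + g{\left(21,23 \right)}\right)^{2} - 2659356 = \left(\left(32 + 25\right) + \left(23 - 168\right)\right)^{2} - 2659356 = \left(57 + \left(23 - 168\right)\right)^{2} - 2659356 = \left(57 - 145\right)^{2} - 2659356 = \left(-88\right)^{2} - 2659356 = 7744 - 2659356 = -2651612$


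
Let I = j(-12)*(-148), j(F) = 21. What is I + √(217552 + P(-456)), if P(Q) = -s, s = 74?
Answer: -3108 + √217478 ≈ -2641.7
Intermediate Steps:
P(Q) = -74 (P(Q) = -1*74 = -74)
I = -3108 (I = 21*(-148) = -3108)
I + √(217552 + P(-456)) = -3108 + √(217552 - 74) = -3108 + √217478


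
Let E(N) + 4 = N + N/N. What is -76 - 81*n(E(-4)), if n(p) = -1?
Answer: 5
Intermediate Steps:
E(N) = -3 + N (E(N) = -4 + (N + N/N) = -4 + (N + 1) = -4 + (1 + N) = -3 + N)
-76 - 81*n(E(-4)) = -76 - 81*(-1) = -76 + 81 = 5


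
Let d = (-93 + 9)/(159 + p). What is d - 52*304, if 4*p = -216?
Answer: -79044/5 ≈ -15809.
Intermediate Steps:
p = -54 (p = (1/4)*(-216) = -54)
d = -4/5 (d = (-93 + 9)/(159 - 54) = -84/105 = -84*1/105 = -4/5 ≈ -0.80000)
d - 52*304 = -4/5 - 52*304 = -4/5 - 15808 = -79044/5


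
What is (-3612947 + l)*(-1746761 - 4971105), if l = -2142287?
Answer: 38662890810644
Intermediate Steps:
(-3612947 + l)*(-1746761 - 4971105) = (-3612947 - 2142287)*(-1746761 - 4971105) = -5755234*(-6717866) = 38662890810644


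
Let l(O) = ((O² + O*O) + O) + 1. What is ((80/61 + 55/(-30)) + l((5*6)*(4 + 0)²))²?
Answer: 28503114749109025/133956 ≈ 2.1278e+11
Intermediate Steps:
l(O) = 1 + O + 2*O² (l(O) = ((O² + O²) + O) + 1 = (2*O² + O) + 1 = (O + 2*O²) + 1 = 1 + O + 2*O²)
((80/61 + 55/(-30)) + l((5*6)*(4 + 0)²))² = ((80/61 + 55/(-30)) + (1 + (5*6)*(4 + 0)² + 2*((5*6)*(4 + 0)²)²))² = ((80*(1/61) + 55*(-1/30)) + (1 + 30*4² + 2*(30*4²)²))² = ((80/61 - 11/6) + (1 + 30*16 + 2*(30*16)²))² = (-191/366 + (1 + 480 + 2*480²))² = (-191/366 + (1 + 480 + 2*230400))² = (-191/366 + (1 + 480 + 460800))² = (-191/366 + 461281)² = (168828655/366)² = 28503114749109025/133956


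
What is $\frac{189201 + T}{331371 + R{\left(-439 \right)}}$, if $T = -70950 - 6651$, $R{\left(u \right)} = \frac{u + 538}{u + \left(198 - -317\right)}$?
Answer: $\frac{188480}{559651} \approx 0.33678$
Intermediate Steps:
$R{\left(u \right)} = \frac{538 + u}{515 + u}$ ($R{\left(u \right)} = \frac{538 + u}{u + \left(198 + 317\right)} = \frac{538 + u}{u + 515} = \frac{538 + u}{515 + u}$)
$T = -77601$ ($T = -70950 - 6651 = -77601$)
$\frac{189201 + T}{331371 + R{\left(-439 \right)}} = \frac{189201 - 77601}{331371 + \frac{538 - 439}{515 - 439}} = \frac{111600}{331371 + \frac{1}{76} \cdot 99} = \frac{111600}{331371 + \frac{99}{76}} = \frac{111600}{\frac{25184295}{76}} = 111600 \cdot \frac{76}{25184295} = \frac{188480}{559651}$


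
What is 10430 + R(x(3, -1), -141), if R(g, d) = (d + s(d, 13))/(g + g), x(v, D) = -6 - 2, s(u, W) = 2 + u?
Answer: 20895/2 ≈ 10448.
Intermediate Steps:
x(v, D) = -8
R(g, d) = (2 + 2*d)/(2*g) (R(g, d) = (d + (2 + d))/(g + g) = (2 + 2*d)/((2*g)) = (2 + 2*d)*(1/(2*g)) = (2 + 2*d)/(2*g))
10430 + R(x(3, -1), -141) = 10430 + (1 - 141)/(-8) = 10430 - ⅛*(-140) = 10430 + 35/2 = 20895/2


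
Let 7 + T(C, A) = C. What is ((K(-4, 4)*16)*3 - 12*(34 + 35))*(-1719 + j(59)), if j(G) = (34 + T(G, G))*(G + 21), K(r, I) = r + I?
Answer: -4273308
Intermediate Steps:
T(C, A) = -7 + C
K(r, I) = I + r
j(G) = (21 + G)*(27 + G) (j(G) = (34 + (-7 + G))*(G + 21) = (27 + G)*(21 + G) = (21 + G)*(27 + G))
((K(-4, 4)*16)*3 - 12*(34 + 35))*(-1719 + j(59)) = (((4 - 4)*16)*3 - 12*(34 + 35))*(-1719 + (567 + 59² + 48*59)) = ((0*16)*3 - 12*69)*(-1719 + (567 + 3481 + 2832)) = (0*3 - 828)*(-1719 + 6880) = (0 - 828)*5161 = -828*5161 = -4273308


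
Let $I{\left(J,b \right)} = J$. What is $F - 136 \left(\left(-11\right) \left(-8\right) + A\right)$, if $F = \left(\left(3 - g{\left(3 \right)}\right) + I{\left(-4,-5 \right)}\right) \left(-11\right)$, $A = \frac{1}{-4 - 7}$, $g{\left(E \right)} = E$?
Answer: $- \frac{131028}{11} \approx -11912.0$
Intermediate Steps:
$A = - \frac{1}{11}$ ($A = \frac{1}{-11} = - \frac{1}{11} \approx -0.090909$)
$F = 44$ ($F = \left(\left(3 - 3\right) - 4\right) \left(-11\right) = \left(0 - 4\right) \left(-11\right) = \left(-4\right) \left(-11\right) = 44$)
$F - 136 \left(\left(-11\right) \left(-8\right) + A\right) = 44 - 136 \left(\left(-11\right) \left(-8\right) - \frac{1}{11}\right) = 44 - 136 \left(88 - \frac{1}{11}\right) = 44 - \frac{131512}{11} = - \frac{131028}{11}$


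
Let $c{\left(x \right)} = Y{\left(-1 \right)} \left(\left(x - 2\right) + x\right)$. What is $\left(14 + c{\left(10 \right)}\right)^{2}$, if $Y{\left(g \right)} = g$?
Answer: $16$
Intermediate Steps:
$c{\left(x \right)} = 2 - 2 x$ ($c{\left(x \right)} = - (\left(x - 2\right) + x) = - (\left(-2 + x\right) + x) = - (-2 + 2 x) = 2 - 2 x$)
$\left(14 + c{\left(10 \right)}\right)^{2} = \left(14 + \left(2 - 20\right)\right)^{2} = \left(14 - 18\right)^{2} = \left(-4\right)^{2} = 16$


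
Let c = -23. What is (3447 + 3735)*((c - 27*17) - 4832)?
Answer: -38165148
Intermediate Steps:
(3447 + 3735)*((c - 27*17) - 4832) = (3447 + 3735)*((-23 - 27*17) - 4832) = 7182*((-23 - 459) - 4832) = 7182*(-482 - 4832) = 7182*(-5314) = -38165148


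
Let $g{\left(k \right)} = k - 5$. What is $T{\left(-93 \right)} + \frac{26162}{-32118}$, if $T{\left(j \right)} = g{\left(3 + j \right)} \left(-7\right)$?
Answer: $\frac{10666154}{16059} \approx 664.19$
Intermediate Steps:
$g{\left(k \right)} = -5 + k$
$T{\left(j \right)} = 14 - 7 j$ ($T{\left(j \right)} = \left(-5 + \left(3 + j\right)\right) \left(-7\right) = \left(-2 + j\right) \left(-7\right) = 14 - 7 j$)
$T{\left(-93 \right)} + \frac{26162}{-32118} = \left(14 - -651\right) + \frac{26162}{-32118} = \left(14 + 651\right) + 26162 \left(- \frac{1}{32118}\right) = 665 - \frac{13081}{16059} = \frac{10666154}{16059}$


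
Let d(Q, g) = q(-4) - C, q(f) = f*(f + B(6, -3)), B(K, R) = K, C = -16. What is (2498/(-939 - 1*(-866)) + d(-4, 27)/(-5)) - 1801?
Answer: -670439/365 ≈ -1836.8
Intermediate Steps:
q(f) = f*(6 + f) (q(f) = f*(f + 6) = f*(6 + f))
d(Q, g) = 8 (d(Q, g) = -4*(6 - 4) - 1*(-16) = -4*2 + 16 = -8 + 16 = 8)
(2498/(-939 - 1*(-866)) + d(-4, 27)/(-5)) - 1801 = (2498/(-939 - 1*(-866)) + 8/(-5)) - 1801 = (2498/(-939 + 866) + 8*(-⅕)) - 1801 = (2498/(-73) - 8/5) - 1801 = (2498*(-1/73) - 8/5) - 1801 = (-2498/73 - 8/5) - 1801 = -13074/365 - 1801 = -670439/365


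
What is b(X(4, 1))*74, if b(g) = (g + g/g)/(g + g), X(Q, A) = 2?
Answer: 111/2 ≈ 55.500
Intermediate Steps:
b(g) = (1 + g)/(2*g) (b(g) = (g + 1)/((2*g)) = (1 + g)*(1/(2*g)) = (1 + g)/(2*g))
b(X(4, 1))*74 = ((½)*(1 + 2)/2)*74 = ((½)*(½)*3)*74 = (¾)*74 = 111/2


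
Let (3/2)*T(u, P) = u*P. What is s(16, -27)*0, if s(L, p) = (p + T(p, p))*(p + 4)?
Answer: 0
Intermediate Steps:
T(u, P) = 2*P*u/3 (T(u, P) = 2*(u*P)/3 = 2*(P*u)/3 = 2*P*u/3)
s(L, p) = (4 + p)*(p + 2*p²/3) (s(L, p) = (p + 2*p*p/3)*(p + 4) = (p + 2*p²/3)*(4 + p) = (4 + p)*(p + 2*p²/3))
s(16, -27)*0 = ((⅓)*(-27)*(12 + 2*(-27)² + 11*(-27)))*0 = ((⅓)*(-27)*(12 + 2*729 - 297))*0 = ((⅓)*(-27)*(12 + 1458 - 297))*0 = ((⅓)*(-27)*1173)*0 = -10557*0 = 0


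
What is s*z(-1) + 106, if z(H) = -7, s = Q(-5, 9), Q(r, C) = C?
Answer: 43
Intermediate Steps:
s = 9
s*z(-1) + 106 = 9*(-7) + 106 = -63 + 106 = 43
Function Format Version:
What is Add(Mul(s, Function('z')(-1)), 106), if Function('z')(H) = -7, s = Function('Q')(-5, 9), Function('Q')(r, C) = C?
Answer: 43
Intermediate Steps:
s = 9
Add(Mul(s, Function('z')(-1)), 106) = Add(Mul(9, -7), 106) = Add(-63, 106) = 43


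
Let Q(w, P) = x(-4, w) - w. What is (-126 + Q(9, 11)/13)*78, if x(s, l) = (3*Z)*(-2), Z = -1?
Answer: -9846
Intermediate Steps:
x(s, l) = 6 (x(s, l) = (3*(-1))*(-2) = -3*(-2) = 6)
Q(w, P) = 6 - w
(-126 + Q(9, 11)/13)*78 = (-126 + (6 - 1*9)/13)*78 = (-126 + (6 - 9)*(1/13))*78 = (-126 - 3*1/13)*78 = (-126 - 3/13)*78 = -1641/13*78 = -9846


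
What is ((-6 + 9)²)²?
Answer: 81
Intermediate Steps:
((-6 + 9)²)² = (3²)² = 9² = 81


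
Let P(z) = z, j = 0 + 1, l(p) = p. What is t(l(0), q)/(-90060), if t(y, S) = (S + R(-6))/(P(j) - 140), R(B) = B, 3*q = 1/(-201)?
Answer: -3619/7548559020 ≈ -4.7943e-7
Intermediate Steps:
q = -1/603 (q = (1/3)/(-201) = (1/3)*(-1/201) = -1/603 ≈ -0.0016584)
j = 1
t(y, S) = 6/139 - S/139 (t(y, S) = (S - 6)/(1 - 140) = (-6 + S)/(-139) = (-6 + S)*(-1/139) = 6/139 - S/139)
t(l(0), q)/(-90060) = (6/139 - 1/139*(-1/603))/(-90060) = (6/139 + 1/83817)*(-1/90060) = (3619/83817)*(-1/90060) = -3619/7548559020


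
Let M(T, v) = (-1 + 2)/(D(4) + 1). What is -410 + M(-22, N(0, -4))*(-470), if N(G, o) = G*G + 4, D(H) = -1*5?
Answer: -585/2 ≈ -292.50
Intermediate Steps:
D(H) = -5
N(G, o) = 4 + G² (N(G, o) = G² + 4 = 4 + G²)
M(T, v) = -¼ (M(T, v) = (-1 + 2)/(-5 + 1) = 1/(-4) = 1*(-¼) = -¼)
-410 + M(-22, N(0, -4))*(-470) = -410 - ¼*(-470) = -410 + 235/2 = -585/2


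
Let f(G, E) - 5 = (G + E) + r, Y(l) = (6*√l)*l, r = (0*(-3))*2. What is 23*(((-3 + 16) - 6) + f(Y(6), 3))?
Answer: 345 + 828*√6 ≈ 2373.2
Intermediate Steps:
r = 0 (r = 0*2 = 0)
Y(l) = 6*l^(3/2)
f(G, E) = 5 + E + G (f(G, E) = 5 + ((G + E) + 0) = 5 + ((E + G) + 0) = 5 + (E + G) = 5 + E + G)
23*(((-3 + 16) - 6) + f(Y(6), 3)) = 23*(((-3 + 16) - 6) + (5 + 3 + 6*6^(3/2))) = 23*((13 - 6) + (5 + 3 + 6*(6*√6))) = 23*(7 + (5 + 3 + 36*√6)) = 23*(7 + (8 + 36*√6)) = 23*(15 + 36*√6) = 345 + 828*√6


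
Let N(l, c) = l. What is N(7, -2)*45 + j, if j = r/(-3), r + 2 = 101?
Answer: 282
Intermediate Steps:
r = 99 (r = -2 + 101 = 99)
j = -33 (j = 99/(-3) = 99*(-⅓) = -33)
N(7, -2)*45 + j = 7*45 - 33 = 315 - 33 = 282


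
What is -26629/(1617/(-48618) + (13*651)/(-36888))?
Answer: 2653166780952/26172335 ≈ 1.0137e+5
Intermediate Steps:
-26629/(1617/(-48618) + (13*651)/(-36888)) = -26629/(1617*(-1/48618) + 8463*(-1/36888)) = -26629/(-539/16206 - 2821/12296) = -26629/(-26172335/99634488) = -26629*(-99634488/26172335) = 2653166780952/26172335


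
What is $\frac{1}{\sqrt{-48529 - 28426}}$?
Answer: $- \frac{i \sqrt{76955}}{76955} \approx - 0.0036048 i$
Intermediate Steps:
$\frac{1}{\sqrt{-48529 - 28426}} = \frac{1}{\sqrt{-76955}} = \frac{1}{i \sqrt{76955}} = - \frac{i \sqrt{76955}}{76955}$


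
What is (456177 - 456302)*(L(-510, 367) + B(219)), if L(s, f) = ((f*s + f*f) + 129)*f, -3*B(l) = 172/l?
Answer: 1577882757500/657 ≈ 2.4016e+9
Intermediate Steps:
B(l) = -172/(3*l)
L(s, f) = f*(129 + f² + f*s) (L(s, f) = ((f*s + f²) + 129)*f = ((f² + f*s) + 129)*f = (129 + f² + f*s)*f = f*(129 + f² + f*s))
(456177 - 456302)*(L(-510, 367) + B(219)) = (456177 - 456302)*(367*(129 + 367² + 367*(-510)) - 172/3/219) = -125*(367*(129 + 134689 - 187170) - 172/3*1/219) = -125*(367*(-52352) - 172/657) = -125*(-19213184 - 172/657) = -125*(-12623062060/657) = 1577882757500/657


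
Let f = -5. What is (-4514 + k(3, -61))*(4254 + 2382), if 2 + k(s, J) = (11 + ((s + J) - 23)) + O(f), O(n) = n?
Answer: -30465876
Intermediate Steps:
k(s, J) = -19 + J + s (k(s, J) = -2 + ((11 + ((s + J) - 23)) - 5) = -2 + ((11 + ((J + s) - 23)) - 5) = -2 + ((11 + (-23 + J + s)) - 5) = -2 + ((-12 + J + s) - 5) = -2 + (-17 + J + s) = -19 + J + s)
(-4514 + k(3, -61))*(4254 + 2382) = (-4514 + (-19 - 61 + 3))*(4254 + 2382) = (-4514 - 77)*6636 = -4591*6636 = -30465876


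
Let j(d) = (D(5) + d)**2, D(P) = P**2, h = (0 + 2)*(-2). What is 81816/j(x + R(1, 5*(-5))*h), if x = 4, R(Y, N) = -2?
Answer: 81816/1369 ≈ 59.763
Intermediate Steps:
h = -4 (h = 2*(-2) = -4)
j(d) = (25 + d)**2 (j(d) = (5**2 + d)**2 = (25 + d)**2)
81816/j(x + R(1, 5*(-5))*h) = 81816/((25 + (4 - 2*(-4)))**2) = 81816/((25 + (4 + 8))**2) = 81816/((25 + 12)**2) = 81816/(37**2) = 81816/1369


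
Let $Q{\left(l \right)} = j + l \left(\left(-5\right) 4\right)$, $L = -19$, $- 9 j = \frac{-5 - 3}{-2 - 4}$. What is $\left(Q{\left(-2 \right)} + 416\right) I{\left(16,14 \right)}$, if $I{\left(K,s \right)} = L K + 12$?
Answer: $- \frac{3593936}{27} \approx -1.3311 \cdot 10^{5}$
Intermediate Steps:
$j = - \frac{4}{27}$ ($j = - \frac{\left(-5 - 3\right) \frac{1}{-2 - 4}}{9} = - \frac{\left(-8\right) \frac{1}{-6}}{9} = - \frac{\left(-8\right) \left(- \frac{1}{6}\right)}{9} = \left(- \frac{1}{9}\right) \frac{4}{3} = - \frac{4}{27} \approx -0.14815$)
$I{\left(K,s \right)} = 12 - 19 K$ ($I{\left(K,s \right)} = - 19 K + 12 = 12 - 19 K$)
$Q{\left(l \right)} = - \frac{4}{27} - 20 l$ ($Q{\left(l \right)} = - \frac{4}{27} + l \left(\left(-5\right) 4\right) = - \frac{4}{27} + l \left(-20\right) = - \frac{4}{27} - 20 l$)
$\left(Q{\left(-2 \right)} + 416\right) I{\left(16,14 \right)} = \left(\left(- \frac{4}{27} - -40\right) + 416\right) \left(12 - 304\right) = \left(\left(- \frac{4}{27} + 40\right) + 416\right) \left(12 - 304\right) = \left(\frac{1076}{27} + 416\right) \left(-292\right) = \frac{12308}{27} \left(-292\right) = - \frac{3593936}{27}$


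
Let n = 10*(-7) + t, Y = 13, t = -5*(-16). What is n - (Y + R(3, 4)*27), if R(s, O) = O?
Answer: -111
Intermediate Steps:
t = 80
n = 10 (n = 10*(-7) + 80 = -70 + 80 = 10)
n - (Y + R(3, 4)*27) = 10 - (13 + 4*27) = 10 - (13 + 108) = 10 - 1*121 = 10 - 121 = -111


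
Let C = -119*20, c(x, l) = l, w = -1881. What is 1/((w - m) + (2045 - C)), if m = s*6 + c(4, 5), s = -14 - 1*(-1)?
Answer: 1/2617 ≈ 0.00038212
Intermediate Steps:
s = -13 (s = -14 + 1 = -13)
C = -2380
m = -73 (m = -13*6 + 5 = -78 + 5 = -73)
1/((w - m) + (2045 - C)) = 1/((-1881 - 1*(-73)) + (2045 - 1*(-2380))) = 1/((-1881 + 73) + (2045 + 2380)) = 1/(-1808 + 4425) = 1/2617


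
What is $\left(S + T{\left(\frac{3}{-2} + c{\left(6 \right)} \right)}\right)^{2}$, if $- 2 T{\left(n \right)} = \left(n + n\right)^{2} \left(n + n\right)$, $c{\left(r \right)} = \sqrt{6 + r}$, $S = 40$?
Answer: $\frac{560521}{4} - 80850 \sqrt{3} \approx 93.942$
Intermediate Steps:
$T{\left(n \right)} = - 4 n^{3}$ ($T{\left(n \right)} = - \frac{\left(n + n\right)^{2} \left(n + n\right)}{2} = - \frac{\left(2 n\right)^{2} \cdot 2 n}{2} = - \frac{4 n^{2} \cdot 2 n}{2} = - \frac{8 n^{3}}{2} = - 4 n^{3}$)
$\left(S + T{\left(\frac{3}{-2} + c{\left(6 \right)} \right)}\right)^{2} = \left(40 - 4 \left(\frac{3}{-2} + \sqrt{6 + 6}\right)^{3}\right)^{2} = \left(40 - 4 \left(3 \left(- \frac{1}{2}\right) + \sqrt{12}\right)^{3}\right)^{2} = \left(40 - 4 \left(- \frac{3}{2} + 2 \sqrt{3}\right)^{3}\right)^{2}$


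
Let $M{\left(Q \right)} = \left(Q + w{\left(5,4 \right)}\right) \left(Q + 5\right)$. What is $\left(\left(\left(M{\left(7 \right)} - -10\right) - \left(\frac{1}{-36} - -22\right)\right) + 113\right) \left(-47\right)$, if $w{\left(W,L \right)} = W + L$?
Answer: $- \frac{495803}{36} \approx -13772.0$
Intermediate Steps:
$w{\left(W,L \right)} = L + W$
$M{\left(Q \right)} = \left(5 + Q\right) \left(9 + Q\right)$ ($M{\left(Q \right)} = \left(Q + \left(4 + 5\right)\right) \left(Q + 5\right) = \left(Q + 9\right) \left(5 + Q\right) = \left(9 + Q\right) \left(5 + Q\right) = \left(5 + Q\right) \left(9 + Q\right)$)
$\left(\left(\left(M{\left(7 \right)} - -10\right) - \left(\frac{1}{-36} - -22\right)\right) + 113\right) \left(-47\right) = \left(\left(\left(\left(45 + 7^{2} + 14 \cdot 7\right) - -10\right) - \left(\frac{1}{-36} - -22\right)\right) + 113\right) \left(-47\right) = \left(\left(\left(\left(45 + 49 + 98\right) + 10\right) - \left(- \frac{1}{36} + 22\right)\right) + 113\right) \left(-47\right) = \left(\left(\left(192 + 10\right) - \frac{791}{36}\right) + 113\right) \left(-47\right) = \left(\left(202 - \frac{791}{36}\right) + 113\right) \left(-47\right) = \left(\frac{6481}{36} + 113\right) \left(-47\right) = \frac{10549}{36} \left(-47\right) = - \frac{495803}{36}$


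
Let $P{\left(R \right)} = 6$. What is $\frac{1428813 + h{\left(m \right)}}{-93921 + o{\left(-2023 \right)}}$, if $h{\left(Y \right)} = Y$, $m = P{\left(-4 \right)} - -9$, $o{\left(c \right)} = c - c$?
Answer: $- \frac{476276}{31307} \approx -15.213$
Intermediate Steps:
$o{\left(c \right)} = 0$
$m = 15$ ($m = 6 - -9 = 6 + 9 = 15$)
$\frac{1428813 + h{\left(m \right)}}{-93921 + o{\left(-2023 \right)}} = \frac{1428813 + 15}{-93921 + 0} = \frac{1428828}{-93921} = 1428828 \left(- \frac{1}{93921}\right) = - \frac{476276}{31307}$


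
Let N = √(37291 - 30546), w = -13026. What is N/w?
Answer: -√6745/13026 ≈ -0.0063049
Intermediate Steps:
N = √6745 ≈ 82.128
N/w = √6745/(-13026) = √6745*(-1/13026) = -√6745/13026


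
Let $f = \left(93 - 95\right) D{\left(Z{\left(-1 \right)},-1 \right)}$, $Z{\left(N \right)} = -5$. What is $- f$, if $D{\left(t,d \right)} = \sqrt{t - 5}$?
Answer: $2 i \sqrt{10} \approx 6.3246 i$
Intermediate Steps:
$D{\left(t,d \right)} = \sqrt{-5 + t}$
$f = - 2 i \sqrt{10}$ ($f = \left(93 - 95\right) \sqrt{-5 - 5} = - 2 \sqrt{-10} = - 2 i \sqrt{10} \approx - 6.3246 i$)
$- f = - \left(-2\right) i \sqrt{10} = 2 i \sqrt{10}$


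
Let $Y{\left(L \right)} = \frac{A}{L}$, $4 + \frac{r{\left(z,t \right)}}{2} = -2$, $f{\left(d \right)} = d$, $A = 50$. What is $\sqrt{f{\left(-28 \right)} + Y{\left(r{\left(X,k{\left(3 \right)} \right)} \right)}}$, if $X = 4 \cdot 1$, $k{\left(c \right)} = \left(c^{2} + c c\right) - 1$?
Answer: $\frac{i \sqrt{1158}}{6} \approx 5.6716 i$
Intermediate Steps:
$k{\left(c \right)} = -1 + 2 c^{2}$ ($k{\left(c \right)} = \left(c^{2} + c^{2}\right) - 1 = 2 c^{2} - 1 = -1 + 2 c^{2}$)
$X = 4$
$r{\left(z,t \right)} = -12$ ($r{\left(z,t \right)} = -8 + 2 \left(-2\right) = -8 - 4 = -12$)
$Y{\left(L \right)} = \frac{50}{L}$
$\sqrt{f{\left(-28 \right)} + Y{\left(r{\left(X,k{\left(3 \right)} \right)} \right)}} = \sqrt{-28 + \frac{50}{-12}} = \sqrt{-28 + 50 \left(- \frac{1}{12}\right)} = \sqrt{-28 - \frac{25}{6}} = \sqrt{- \frac{193}{6}} = \frac{i \sqrt{1158}}{6}$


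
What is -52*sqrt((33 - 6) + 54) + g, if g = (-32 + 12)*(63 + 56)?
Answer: -2848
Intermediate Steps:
g = -2380 (g = -20*119 = -2380)
-52*sqrt((33 - 6) + 54) + g = -52*sqrt((33 - 6) + 54) - 2380 = -52*sqrt(27 + 54) - 2380 = -52*sqrt(81) - 2380 = -52*9 - 2380 = -468 - 2380 = -2848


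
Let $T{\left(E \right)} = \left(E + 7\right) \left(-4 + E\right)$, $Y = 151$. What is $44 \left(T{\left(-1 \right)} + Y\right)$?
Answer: $5324$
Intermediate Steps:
$T{\left(E \right)} = \left(-4 + E\right) \left(7 + E\right)$ ($T{\left(E \right)} = \left(7 + E\right) \left(-4 + E\right) = \left(-4 + E\right) \left(7 + E\right)$)
$44 \left(T{\left(-1 \right)} + Y\right) = 44 \left(\left(-28 + \left(-1\right)^{2} + 3 \left(-1\right)\right) + 151\right) = 44 \left(\left(-28 + 1 - 3\right) + 151\right) = 44 \left(-30 + 151\right) = 44 \cdot 121 = 5324$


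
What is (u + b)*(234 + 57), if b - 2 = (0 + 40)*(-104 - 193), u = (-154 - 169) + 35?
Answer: -3540306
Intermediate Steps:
u = -288 (u = -323 + 35 = -288)
b = -11878 (b = 2 + (0 + 40)*(-104 - 193) = 2 + 40*(-297) = 2 - 11880 = -11878)
(u + b)*(234 + 57) = (-288 - 11878)*(234 + 57) = -12166*291 = -3540306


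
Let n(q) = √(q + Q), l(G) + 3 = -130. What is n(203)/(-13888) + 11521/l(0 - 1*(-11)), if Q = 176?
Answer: -11521/133 - √379/13888 ≈ -86.625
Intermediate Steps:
l(G) = -133 (l(G) = -3 - 130 = -133)
n(q) = √(176 + q) (n(q) = √(q + 176) = √(176 + q))
n(203)/(-13888) + 11521/l(0 - 1*(-11)) = √(176 + 203)/(-13888) + 11521/(-133) = √379*(-1/13888) + 11521*(-1/133) = -√379/13888 - 11521/133 = -11521/133 - √379/13888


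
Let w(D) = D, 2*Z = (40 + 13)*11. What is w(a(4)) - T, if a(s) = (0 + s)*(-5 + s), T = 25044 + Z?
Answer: -50679/2 ≈ -25340.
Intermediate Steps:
Z = 583/2 (Z = ((40 + 13)*11)/2 = (53*11)/2 = (1/2)*583 = 583/2 ≈ 291.50)
T = 50671/2 (T = 25044 + 583/2 = 50671/2 ≈ 25336.)
a(s) = s*(-5 + s)
w(a(4)) - T = 4*(-5 + 4) - 1*50671/2 = 4*(-1) - 50671/2 = -4 - 50671/2 = -50679/2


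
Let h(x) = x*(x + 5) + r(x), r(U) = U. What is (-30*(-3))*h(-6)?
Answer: 0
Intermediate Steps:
h(x) = x + x*(5 + x) (h(x) = x*(x + 5) + x = x*(5 + x) + x = x + x*(5 + x))
(-30*(-3))*h(-6) = (-30*(-3))*(-6*(6 - 6)) = 90*(-6*0) = 90*0 = 0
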